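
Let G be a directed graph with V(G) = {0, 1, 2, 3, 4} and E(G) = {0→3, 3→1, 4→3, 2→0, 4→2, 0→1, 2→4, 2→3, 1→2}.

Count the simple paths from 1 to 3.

3

1→2→0→3
1→2→3
1→2→4→3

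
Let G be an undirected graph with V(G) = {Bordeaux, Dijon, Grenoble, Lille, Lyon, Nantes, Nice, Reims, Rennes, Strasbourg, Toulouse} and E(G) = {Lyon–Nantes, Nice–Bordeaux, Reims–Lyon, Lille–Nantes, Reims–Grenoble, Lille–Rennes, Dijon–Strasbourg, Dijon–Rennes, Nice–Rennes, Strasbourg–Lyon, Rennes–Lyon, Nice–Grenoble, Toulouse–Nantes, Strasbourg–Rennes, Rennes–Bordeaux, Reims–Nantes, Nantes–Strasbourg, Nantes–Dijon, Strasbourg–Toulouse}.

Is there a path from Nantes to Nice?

Explore from Nantes.
Distance 1: reach Dijon, Lille, Lyon, Reims, Strasbourg, Toulouse.
Distance 2: reach Grenoble, Rennes.
Distance 3: reach Bordeaux, Nice.
Found Nice.

Yes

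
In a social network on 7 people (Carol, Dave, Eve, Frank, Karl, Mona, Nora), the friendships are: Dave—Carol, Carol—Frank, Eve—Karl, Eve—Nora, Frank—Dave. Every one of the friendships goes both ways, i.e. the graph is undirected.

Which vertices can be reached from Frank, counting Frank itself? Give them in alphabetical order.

Carol, Dave, Frank

Start at Frank.
Its neighbours: Carol, Dave.
Nothing further is reachable.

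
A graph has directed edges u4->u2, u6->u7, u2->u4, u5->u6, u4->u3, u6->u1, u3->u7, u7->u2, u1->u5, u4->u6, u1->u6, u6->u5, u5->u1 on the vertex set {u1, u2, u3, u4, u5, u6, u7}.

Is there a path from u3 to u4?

Yes

Explore from u3.
Distance 1: reach u7.
Distance 2: reach u2.
Distance 3: reach u4.
Found u4.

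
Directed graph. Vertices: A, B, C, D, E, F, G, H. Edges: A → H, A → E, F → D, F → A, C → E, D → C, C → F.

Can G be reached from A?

Explore from A.
Distance 1: reach E, H.
The search from A is exhausted; no directed path reaches G.

No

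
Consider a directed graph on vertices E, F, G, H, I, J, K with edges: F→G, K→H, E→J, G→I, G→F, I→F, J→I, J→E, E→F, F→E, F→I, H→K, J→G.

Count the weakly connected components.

From E: component {E, F, G, I, J}.
From H: component {H, K}.
That's 2 components.

2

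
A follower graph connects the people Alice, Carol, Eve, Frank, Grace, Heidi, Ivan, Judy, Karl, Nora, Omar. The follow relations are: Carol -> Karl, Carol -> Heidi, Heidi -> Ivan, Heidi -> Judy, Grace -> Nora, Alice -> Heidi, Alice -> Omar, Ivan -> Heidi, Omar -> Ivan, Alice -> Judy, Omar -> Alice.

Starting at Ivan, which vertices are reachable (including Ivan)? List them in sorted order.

Heidi, Ivan, Judy

Start at Ivan.
Its neighbours: Heidi.
Then their neighbours: Judy.
Nothing further is reachable.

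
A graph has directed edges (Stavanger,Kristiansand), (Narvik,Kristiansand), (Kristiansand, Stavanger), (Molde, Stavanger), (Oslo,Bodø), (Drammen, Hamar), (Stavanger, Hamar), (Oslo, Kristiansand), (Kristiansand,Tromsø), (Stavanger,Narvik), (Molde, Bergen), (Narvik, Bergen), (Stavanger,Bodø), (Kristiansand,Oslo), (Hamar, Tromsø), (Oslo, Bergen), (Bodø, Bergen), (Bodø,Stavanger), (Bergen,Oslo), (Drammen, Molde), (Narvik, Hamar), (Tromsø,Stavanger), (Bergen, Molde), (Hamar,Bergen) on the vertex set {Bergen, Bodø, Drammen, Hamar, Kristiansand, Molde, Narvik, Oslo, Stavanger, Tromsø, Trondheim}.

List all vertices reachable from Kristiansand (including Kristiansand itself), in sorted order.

Start at Kristiansand.
Its neighbours: Oslo, Stavanger, Tromsø.
Then their neighbours: Bergen, Bodø, Hamar, Narvik.
Then next layer: Molde.
Nothing further is reachable.

Bergen, Bodø, Hamar, Kristiansand, Molde, Narvik, Oslo, Stavanger, Tromsø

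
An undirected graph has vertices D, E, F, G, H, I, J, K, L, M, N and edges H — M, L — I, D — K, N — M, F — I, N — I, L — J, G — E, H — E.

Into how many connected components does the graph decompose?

From D: component {D, K}.
From E: component {E, F, G, H, I, J, L, M, N}.
That's 2 components.

2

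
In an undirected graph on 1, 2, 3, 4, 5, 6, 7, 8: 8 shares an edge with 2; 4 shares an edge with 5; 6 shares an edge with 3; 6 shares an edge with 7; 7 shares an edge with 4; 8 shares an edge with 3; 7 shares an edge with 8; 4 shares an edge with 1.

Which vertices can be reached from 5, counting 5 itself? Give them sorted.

1, 2, 3, 4, 5, 6, 7, 8

Start at 5.
Its neighbours: 4.
Then their neighbours: 1, 7.
Then next layer: 6, 8.
Then next layer: 2, 3.
Every vertex is now reached.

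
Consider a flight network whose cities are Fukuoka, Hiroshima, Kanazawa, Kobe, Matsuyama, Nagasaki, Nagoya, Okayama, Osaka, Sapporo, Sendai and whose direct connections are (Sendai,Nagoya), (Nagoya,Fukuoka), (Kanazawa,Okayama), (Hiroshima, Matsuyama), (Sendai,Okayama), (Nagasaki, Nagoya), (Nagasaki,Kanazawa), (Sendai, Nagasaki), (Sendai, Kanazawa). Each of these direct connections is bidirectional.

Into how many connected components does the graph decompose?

5

From Fukuoka: component {Fukuoka, Kanazawa, Nagasaki, Nagoya, Okayama, Sendai}.
From Hiroshima: component {Hiroshima, Matsuyama}.
From Kobe: component {Kobe}.
From Osaka: component {Osaka}.
From Sapporo: component {Sapporo}.
That's 5 components.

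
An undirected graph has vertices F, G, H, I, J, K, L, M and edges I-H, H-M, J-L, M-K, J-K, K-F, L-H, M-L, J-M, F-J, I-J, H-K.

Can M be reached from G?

G has no edges, so nothing is reachable from it.

No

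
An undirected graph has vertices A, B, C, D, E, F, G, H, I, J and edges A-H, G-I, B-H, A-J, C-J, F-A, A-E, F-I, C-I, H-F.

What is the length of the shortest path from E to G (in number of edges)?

4

Distance 0: E.
Distance 1: A.
Distance 2: F, H, J.
Distance 3: B, C, I.
Distance 4: G — contains G.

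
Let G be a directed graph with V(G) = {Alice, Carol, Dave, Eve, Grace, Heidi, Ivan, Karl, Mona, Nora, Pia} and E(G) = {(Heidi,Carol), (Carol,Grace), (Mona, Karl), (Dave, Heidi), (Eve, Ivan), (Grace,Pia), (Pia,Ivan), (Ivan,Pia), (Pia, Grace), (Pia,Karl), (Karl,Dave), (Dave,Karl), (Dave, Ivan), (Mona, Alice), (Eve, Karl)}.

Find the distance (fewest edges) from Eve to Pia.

Distance 0: Eve.
Distance 1: Ivan, Karl.
Distance 2: Dave, Pia — contains Pia.

2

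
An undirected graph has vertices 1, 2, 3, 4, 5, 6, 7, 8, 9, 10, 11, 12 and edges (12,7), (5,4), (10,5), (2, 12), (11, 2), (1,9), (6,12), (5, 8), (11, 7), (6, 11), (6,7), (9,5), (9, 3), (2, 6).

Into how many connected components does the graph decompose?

From 1: component {1, 3, 4, 5, 8, 9, 10}.
From 2: component {2, 6, 7, 11, 12}.
That's 2 components.

2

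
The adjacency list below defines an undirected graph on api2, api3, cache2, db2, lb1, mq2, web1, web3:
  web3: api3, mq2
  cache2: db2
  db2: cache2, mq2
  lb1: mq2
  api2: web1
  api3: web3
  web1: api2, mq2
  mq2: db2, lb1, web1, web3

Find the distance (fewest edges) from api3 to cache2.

Distance 0: api3.
Distance 1: web3.
Distance 2: mq2.
Distance 3: db2, lb1, web1.
Distance 4: api2, cache2 — contains cache2.

4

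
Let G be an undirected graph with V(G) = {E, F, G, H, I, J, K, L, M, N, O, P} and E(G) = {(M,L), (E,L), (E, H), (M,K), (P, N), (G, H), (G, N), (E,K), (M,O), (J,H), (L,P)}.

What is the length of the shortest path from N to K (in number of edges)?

Distance 0: N.
Distance 1: G, P.
Distance 2: H, L.
Distance 3: E, J, M.
Distance 4: K, O — contains K.

4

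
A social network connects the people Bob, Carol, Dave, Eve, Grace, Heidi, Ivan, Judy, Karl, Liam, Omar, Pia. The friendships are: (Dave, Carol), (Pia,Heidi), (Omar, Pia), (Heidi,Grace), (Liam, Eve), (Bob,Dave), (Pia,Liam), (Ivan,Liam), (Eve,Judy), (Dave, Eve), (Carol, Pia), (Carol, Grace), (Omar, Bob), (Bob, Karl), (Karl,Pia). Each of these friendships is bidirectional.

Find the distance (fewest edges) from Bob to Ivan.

Distance 0: Bob.
Distance 1: Dave, Karl, Omar.
Distance 2: Carol, Eve, Pia.
Distance 3: Grace, Heidi, Judy, Liam.
Distance 4: Ivan — contains Ivan.

4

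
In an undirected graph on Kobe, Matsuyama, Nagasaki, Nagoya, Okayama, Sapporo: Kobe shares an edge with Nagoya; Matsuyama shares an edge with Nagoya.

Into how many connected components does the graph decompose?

4

From Kobe: component {Kobe, Matsuyama, Nagoya}.
From Nagasaki: component {Nagasaki}.
From Okayama: component {Okayama}.
From Sapporo: component {Sapporo}.
That's 4 components.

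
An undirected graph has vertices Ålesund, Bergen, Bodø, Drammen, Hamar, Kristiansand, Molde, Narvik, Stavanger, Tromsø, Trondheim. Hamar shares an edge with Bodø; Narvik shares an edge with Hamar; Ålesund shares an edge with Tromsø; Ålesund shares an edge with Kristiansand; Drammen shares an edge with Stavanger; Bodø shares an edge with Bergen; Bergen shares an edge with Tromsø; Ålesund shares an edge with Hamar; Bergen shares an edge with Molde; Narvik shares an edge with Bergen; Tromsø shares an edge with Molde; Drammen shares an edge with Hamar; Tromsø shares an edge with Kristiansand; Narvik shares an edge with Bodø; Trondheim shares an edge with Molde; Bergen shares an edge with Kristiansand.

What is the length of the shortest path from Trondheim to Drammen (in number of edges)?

Distance 0: Trondheim.
Distance 1: Molde.
Distance 2: Bergen, Tromsø.
Distance 3: Ålesund, Bodø, Kristiansand, Narvik.
Distance 4: Hamar.
Distance 5: Drammen — contains Drammen.

5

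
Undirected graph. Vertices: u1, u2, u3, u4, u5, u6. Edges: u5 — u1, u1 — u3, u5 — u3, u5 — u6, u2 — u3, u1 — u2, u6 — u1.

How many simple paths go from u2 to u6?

7

u2–u1–u3–u5–u6
u2–u1–u5–u6
u2–u1–u6
u2–u3–u1–u5–u6
u2–u3–u1–u6
u2–u3–u5–u1–u6
u2–u3–u5–u6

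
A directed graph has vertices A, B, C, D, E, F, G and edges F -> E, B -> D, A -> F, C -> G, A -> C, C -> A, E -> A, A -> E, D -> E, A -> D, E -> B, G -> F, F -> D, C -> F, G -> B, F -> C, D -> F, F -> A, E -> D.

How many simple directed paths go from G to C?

9

G→B→D→E→A→C
G→B→D→E→A→F→C
G→B→D→F→A→C
G→B→D→F→C
G→B→D→F→E→A→C
G→F→A→C
G→F→C
G→F→D→E→A→C
G→F→E→A→C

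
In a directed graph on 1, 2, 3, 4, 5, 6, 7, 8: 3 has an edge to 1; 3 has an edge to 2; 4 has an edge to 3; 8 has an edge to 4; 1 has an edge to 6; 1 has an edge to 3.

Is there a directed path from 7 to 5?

7 has no outgoing edges, so nothing is reachable from it.

No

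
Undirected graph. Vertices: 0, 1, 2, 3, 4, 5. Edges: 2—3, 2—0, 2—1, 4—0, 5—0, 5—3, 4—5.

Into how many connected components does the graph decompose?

1

From 0: component {0, 1, 2, 3, 4, 5}.
That's 1 component.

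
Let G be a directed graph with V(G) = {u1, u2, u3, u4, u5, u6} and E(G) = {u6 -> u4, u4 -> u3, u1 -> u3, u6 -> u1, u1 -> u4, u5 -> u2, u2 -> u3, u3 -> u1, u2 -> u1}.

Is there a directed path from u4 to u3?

Yes

Explore from u4.
Distance 1: reach u3.
Found u3.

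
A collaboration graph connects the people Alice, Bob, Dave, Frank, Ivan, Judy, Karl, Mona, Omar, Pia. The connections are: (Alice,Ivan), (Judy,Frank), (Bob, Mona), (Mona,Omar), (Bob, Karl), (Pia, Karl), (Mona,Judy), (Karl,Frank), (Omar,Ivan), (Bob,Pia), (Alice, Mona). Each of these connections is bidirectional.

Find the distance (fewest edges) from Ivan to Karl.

Distance 0: Ivan.
Distance 1: Alice, Omar.
Distance 2: Mona.
Distance 3: Bob, Judy.
Distance 4: Frank, Karl, Pia — contains Karl.

4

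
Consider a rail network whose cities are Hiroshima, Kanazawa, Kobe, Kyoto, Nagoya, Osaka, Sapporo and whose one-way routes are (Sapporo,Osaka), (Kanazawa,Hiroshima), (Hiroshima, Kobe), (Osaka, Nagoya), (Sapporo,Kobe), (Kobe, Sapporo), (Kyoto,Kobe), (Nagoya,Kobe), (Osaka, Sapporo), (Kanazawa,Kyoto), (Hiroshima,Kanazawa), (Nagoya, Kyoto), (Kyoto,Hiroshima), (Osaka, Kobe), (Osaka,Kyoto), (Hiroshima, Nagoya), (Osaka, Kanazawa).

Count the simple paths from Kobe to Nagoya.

4

Kobe→Sapporo→Osaka→Kanazawa→Hiroshima→Nagoya
Kobe→Sapporo→Osaka→Kanazawa→Kyoto→Hiroshima→Nagoya
Kobe→Sapporo→Osaka→Kyoto→Hiroshima→Nagoya
Kobe→Sapporo→Osaka→Nagoya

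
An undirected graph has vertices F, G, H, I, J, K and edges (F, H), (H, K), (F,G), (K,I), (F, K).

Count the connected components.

From F: component {F, G, H, I, K}.
From J: component {J}.
That's 2 components.

2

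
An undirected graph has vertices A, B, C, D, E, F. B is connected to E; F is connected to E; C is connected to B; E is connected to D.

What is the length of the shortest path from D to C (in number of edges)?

3

Distance 0: D.
Distance 1: E.
Distance 2: B, F.
Distance 3: C — contains C.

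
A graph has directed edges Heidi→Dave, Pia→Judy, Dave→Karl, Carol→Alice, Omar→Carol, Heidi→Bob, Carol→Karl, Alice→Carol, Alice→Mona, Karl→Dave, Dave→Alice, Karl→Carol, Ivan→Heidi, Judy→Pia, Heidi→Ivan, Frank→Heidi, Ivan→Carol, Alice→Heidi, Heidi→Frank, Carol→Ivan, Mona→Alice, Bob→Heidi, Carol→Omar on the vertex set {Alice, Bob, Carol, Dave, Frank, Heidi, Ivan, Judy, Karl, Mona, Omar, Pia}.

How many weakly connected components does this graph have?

2

From Alice: component {Alice, Bob, Carol, Dave, Frank, Heidi, Ivan, Karl, Mona, Omar}.
From Judy: component {Judy, Pia}.
That's 2 components.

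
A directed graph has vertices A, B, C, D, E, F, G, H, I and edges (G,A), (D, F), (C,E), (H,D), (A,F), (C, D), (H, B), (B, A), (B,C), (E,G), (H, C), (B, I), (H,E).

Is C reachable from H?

Explore from H.
Distance 1: reach B, C, D, E.
Found C.

Yes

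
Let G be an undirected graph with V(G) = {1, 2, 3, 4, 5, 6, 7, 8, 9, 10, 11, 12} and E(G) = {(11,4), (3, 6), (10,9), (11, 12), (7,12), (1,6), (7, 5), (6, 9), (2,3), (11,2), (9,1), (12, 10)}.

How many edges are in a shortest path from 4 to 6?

4

Distance 0: 4.
Distance 1: 11.
Distance 2: 2, 12.
Distance 3: 3, 7, 10.
Distance 4: 5, 6, 9 — contains 6.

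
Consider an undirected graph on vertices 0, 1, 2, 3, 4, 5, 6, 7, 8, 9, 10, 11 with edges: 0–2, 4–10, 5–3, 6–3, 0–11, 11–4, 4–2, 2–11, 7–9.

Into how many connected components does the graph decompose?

From 0: component {0, 2, 4, 10, 11}.
From 1: component {1}.
From 3: component {3, 5, 6}.
From 7: component {7, 9}.
From 8: component {8}.
That's 5 components.

5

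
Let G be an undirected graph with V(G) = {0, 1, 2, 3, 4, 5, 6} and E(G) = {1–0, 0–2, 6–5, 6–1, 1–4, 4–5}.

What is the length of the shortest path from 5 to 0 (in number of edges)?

3

Distance 0: 5.
Distance 1: 4, 6.
Distance 2: 1.
Distance 3: 0 — contains 0.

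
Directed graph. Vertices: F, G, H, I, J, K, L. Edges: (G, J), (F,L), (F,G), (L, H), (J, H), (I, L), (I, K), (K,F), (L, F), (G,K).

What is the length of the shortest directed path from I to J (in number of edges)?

4

Distance 0: I.
Distance 1: K, L.
Distance 2: F, H.
Distance 3: G.
Distance 4: J — contains J.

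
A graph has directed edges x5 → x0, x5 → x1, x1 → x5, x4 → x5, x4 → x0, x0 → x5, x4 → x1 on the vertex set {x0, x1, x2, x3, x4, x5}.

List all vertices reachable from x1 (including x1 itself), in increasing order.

x0, x1, x5

Start at x1.
Its neighbours: x5.
Then their neighbours: x0.
Nothing further is reachable.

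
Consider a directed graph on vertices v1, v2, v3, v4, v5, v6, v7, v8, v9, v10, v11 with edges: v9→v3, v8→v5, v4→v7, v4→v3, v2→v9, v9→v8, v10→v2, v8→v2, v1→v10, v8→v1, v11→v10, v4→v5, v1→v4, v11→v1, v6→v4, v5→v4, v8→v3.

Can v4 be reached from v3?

v3 has no outgoing edges, so nothing is reachable from it.

No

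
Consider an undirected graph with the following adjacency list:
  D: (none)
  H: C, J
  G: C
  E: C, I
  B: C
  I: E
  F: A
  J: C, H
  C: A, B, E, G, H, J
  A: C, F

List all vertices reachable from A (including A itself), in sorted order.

A, B, C, E, F, G, H, I, J

Start at A.
Its neighbours: C, F.
Then their neighbours: B, E, G, H, J.
Then next layer: I.
Nothing further is reachable.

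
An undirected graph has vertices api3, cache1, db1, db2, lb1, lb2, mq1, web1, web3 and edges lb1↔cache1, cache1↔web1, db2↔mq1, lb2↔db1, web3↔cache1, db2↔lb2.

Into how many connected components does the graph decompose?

3

From api3: component {api3}.
From cache1: component {cache1, lb1, web1, web3}.
From db1: component {db1, db2, lb2, mq1}.
That's 3 components.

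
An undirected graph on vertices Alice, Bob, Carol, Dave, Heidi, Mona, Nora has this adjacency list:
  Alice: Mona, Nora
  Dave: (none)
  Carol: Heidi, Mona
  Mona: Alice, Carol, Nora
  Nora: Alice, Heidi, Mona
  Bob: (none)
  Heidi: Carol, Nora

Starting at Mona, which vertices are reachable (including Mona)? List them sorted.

Start at Mona.
Its neighbours: Alice, Carol, Nora.
Then their neighbours: Heidi.
Nothing further is reachable.

Alice, Carol, Heidi, Mona, Nora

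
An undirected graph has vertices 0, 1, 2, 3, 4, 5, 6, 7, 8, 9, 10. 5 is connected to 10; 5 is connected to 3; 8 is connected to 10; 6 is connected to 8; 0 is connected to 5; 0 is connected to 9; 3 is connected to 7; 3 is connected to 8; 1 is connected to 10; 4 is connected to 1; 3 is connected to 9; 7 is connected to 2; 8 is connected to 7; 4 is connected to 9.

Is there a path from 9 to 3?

Yes

Explore from 9.
Distance 1: reach 0, 3, 4.
Found 3.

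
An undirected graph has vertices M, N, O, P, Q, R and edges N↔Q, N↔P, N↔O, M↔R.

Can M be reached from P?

Explore from P.
Distance 1: reach N.
Distance 2: reach O, Q.
The search is exhausted without reaching M; it lies in a different component.

No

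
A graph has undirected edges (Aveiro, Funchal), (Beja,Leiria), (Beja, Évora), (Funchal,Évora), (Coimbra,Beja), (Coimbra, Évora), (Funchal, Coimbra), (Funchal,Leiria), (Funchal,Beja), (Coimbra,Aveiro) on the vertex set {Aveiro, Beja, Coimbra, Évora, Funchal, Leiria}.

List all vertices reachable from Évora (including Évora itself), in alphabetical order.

Start at Évora.
Its neighbours: Beja, Coimbra, Funchal.
Then their neighbours: Aveiro, Leiria.
Every vertex is now reached.

Aveiro, Beja, Coimbra, Évora, Funchal, Leiria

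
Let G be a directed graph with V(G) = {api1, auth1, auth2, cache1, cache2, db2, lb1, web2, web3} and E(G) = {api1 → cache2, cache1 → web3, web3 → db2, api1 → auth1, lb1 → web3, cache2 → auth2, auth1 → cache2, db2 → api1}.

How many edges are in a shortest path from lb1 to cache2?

Distance 0: lb1.
Distance 1: web3.
Distance 2: db2.
Distance 3: api1.
Distance 4: auth1, cache2 — contains cache2.

4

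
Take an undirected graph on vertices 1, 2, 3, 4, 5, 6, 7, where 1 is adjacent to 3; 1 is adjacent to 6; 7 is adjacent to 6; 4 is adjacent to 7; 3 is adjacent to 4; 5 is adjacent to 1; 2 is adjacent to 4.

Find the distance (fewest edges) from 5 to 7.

3

Distance 0: 5.
Distance 1: 1.
Distance 2: 3, 6.
Distance 3: 4, 7 — contains 7.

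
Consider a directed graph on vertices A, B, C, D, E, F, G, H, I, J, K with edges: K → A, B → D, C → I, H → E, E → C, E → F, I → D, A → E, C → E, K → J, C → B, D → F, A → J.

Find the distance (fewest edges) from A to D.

Distance 0: A.
Distance 1: E, J.
Distance 2: C, F.
Distance 3: B, I.
Distance 4: D — contains D.

4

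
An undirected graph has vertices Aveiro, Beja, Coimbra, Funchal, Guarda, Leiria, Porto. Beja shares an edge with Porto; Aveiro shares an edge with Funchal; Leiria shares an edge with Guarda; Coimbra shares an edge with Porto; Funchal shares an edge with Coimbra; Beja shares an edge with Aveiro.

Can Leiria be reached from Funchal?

No

Explore from Funchal.
Distance 1: reach Aveiro, Coimbra.
Distance 2: reach Beja, Porto.
The search is exhausted without reaching Leiria; it lies in a different component.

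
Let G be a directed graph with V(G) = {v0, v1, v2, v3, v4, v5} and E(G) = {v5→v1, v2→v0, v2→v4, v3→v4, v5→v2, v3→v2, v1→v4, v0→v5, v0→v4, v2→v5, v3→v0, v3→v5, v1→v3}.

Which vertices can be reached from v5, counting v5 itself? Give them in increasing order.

Start at v5.
Its neighbours: v1, v2.
Then their neighbours: v0, v3, v4.
Every vertex is now reached.

v0, v1, v2, v3, v4, v5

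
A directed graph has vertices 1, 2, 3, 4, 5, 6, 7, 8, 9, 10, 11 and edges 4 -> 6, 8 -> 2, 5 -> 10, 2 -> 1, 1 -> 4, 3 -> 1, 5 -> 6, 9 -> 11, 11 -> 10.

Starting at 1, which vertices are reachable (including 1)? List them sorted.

1, 4, 6

Start at 1.
Its neighbours: 4.
Then their neighbours: 6.
Nothing further is reachable.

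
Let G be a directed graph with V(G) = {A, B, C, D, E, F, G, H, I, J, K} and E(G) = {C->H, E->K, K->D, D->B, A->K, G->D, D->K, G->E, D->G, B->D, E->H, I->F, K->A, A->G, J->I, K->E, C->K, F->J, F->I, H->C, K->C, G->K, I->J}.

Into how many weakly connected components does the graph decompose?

From A: component {A, B, C, D, E, G, H, K}.
From F: component {F, I, J}.
That's 2 components.

2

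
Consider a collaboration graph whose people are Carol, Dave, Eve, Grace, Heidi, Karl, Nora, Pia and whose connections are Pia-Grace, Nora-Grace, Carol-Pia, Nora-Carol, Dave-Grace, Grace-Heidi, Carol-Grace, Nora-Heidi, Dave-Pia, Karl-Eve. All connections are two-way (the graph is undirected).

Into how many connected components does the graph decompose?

From Carol: component {Carol, Dave, Grace, Heidi, Nora, Pia}.
From Eve: component {Eve, Karl}.
That's 2 components.

2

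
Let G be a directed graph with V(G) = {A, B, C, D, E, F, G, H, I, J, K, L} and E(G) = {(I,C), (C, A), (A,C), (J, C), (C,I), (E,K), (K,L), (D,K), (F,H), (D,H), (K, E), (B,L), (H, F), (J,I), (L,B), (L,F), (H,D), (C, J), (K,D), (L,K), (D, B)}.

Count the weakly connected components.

From A: component {A, C, I, J}.
From B: component {B, D, E, F, H, K, L}.
From G: component {G}.
That's 3 components.

3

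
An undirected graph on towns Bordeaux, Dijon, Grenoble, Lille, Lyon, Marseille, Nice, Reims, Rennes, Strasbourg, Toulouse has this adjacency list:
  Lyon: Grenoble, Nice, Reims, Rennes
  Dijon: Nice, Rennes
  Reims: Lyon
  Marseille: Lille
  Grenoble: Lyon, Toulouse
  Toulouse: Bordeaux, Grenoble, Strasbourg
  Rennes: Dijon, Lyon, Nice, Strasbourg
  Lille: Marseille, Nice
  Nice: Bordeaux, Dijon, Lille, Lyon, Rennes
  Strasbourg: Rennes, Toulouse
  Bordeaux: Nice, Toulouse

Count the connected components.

1

From Bordeaux: component {Bordeaux, Dijon, Grenoble, Lille, Lyon, Marseille, Nice, Reims, Rennes, Strasbourg, Toulouse}.
That's 1 component.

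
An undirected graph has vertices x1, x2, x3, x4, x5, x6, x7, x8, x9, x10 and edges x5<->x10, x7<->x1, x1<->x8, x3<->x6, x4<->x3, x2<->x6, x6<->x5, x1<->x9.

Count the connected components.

From x1: component {x1, x7, x8, x9}.
From x2: component {x2, x3, x4, x5, x6, x10}.
That's 2 components.

2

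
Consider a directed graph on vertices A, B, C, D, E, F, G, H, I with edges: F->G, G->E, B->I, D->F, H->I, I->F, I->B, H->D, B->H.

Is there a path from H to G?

Yes

Explore from H.
Distance 1: reach D, I.
Distance 2: reach B, F.
Distance 3: reach G.
Found G.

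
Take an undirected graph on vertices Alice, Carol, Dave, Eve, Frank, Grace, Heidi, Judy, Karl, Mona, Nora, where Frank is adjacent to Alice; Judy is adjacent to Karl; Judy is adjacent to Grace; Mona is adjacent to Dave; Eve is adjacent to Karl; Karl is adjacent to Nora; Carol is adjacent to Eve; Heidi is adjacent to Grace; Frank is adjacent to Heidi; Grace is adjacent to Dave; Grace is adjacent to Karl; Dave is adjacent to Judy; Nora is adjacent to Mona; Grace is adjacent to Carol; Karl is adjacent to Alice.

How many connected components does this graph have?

From Alice: component {Alice, Carol, Dave, Eve, Frank, Grace, Heidi, Judy, Karl, Mona, Nora}.
That's 1 component.

1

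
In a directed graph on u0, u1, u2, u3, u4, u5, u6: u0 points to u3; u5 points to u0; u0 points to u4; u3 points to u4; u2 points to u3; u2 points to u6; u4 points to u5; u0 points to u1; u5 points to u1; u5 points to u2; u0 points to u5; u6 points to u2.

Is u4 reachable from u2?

Yes

Explore from u2.
Distance 1: reach u3, u6.
Distance 2: reach u4.
Found u4.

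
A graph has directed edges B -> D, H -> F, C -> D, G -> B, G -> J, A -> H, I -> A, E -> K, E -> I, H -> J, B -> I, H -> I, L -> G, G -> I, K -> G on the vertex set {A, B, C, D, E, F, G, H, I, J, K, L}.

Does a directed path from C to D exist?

Explore from C.
Distance 1: reach D.
Found D.

Yes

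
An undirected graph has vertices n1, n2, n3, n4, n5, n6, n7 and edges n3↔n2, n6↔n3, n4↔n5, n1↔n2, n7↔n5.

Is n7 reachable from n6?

No

Explore from n6.
Distance 1: reach n3.
Distance 2: reach n2.
Distance 3: reach n1.
The search is exhausted without reaching n7; it lies in a different component.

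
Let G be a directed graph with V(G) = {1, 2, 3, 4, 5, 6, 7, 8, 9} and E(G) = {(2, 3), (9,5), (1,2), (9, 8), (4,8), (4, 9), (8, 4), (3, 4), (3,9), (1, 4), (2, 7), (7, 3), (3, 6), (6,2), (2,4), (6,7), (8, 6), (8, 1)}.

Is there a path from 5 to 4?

No

5 has no outgoing edges, so nothing is reachable from it.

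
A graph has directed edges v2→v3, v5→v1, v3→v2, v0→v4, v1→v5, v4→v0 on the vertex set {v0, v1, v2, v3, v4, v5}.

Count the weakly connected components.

From v0: component {v0, v4}.
From v1: component {v1, v5}.
From v2: component {v2, v3}.
That's 3 components.

3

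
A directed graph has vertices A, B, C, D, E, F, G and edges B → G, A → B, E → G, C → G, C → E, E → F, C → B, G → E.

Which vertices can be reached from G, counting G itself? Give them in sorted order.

E, F, G

Start at G.
Its neighbours: E.
Then their neighbours: F.
Nothing further is reachable.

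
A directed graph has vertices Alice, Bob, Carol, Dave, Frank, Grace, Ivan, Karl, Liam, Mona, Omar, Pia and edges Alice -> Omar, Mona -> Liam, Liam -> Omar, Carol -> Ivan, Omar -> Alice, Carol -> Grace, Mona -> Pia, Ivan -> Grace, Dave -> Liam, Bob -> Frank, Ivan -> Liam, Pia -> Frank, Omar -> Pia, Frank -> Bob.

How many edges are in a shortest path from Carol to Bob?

6

Distance 0: Carol.
Distance 1: Grace, Ivan.
Distance 2: Liam.
Distance 3: Omar.
Distance 4: Alice, Pia.
Distance 5: Frank.
Distance 6: Bob — contains Bob.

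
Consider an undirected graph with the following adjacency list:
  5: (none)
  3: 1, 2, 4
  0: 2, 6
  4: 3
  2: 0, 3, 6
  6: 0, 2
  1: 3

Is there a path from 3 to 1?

Explore from 3.
Distance 1: reach 1, 2, 4.
Found 1.

Yes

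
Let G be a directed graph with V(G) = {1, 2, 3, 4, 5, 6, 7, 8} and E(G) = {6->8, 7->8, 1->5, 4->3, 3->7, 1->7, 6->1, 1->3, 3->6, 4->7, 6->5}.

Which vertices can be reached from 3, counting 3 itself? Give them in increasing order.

Start at 3.
Its neighbours: 6, 7.
Then their neighbours: 1, 5, 8.
Nothing further is reachable.

1, 3, 5, 6, 7, 8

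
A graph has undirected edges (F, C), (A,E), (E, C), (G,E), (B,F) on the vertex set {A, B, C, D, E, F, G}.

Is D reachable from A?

Explore from A.
Distance 1: reach E.
Distance 2: reach C, G.
Distance 3: reach F.
Distance 4: reach B.
The search is exhausted without reaching D; it lies in a different component.

No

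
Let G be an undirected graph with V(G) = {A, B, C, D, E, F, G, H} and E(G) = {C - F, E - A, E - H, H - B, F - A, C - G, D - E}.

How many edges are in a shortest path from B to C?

5

Distance 0: B.
Distance 1: H.
Distance 2: E.
Distance 3: A, D.
Distance 4: F.
Distance 5: C — contains C.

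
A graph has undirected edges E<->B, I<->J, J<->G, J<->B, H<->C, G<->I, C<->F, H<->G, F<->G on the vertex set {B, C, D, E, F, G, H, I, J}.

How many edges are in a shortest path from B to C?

Distance 0: B.
Distance 1: E, J.
Distance 2: G, I.
Distance 3: F, H.
Distance 4: C — contains C.

4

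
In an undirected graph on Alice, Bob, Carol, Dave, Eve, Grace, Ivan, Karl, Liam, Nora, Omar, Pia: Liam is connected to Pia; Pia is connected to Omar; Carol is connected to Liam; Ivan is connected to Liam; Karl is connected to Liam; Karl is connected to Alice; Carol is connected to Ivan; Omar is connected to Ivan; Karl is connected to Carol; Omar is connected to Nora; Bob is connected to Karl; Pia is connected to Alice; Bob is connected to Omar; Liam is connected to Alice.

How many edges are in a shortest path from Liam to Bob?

Distance 0: Liam.
Distance 1: Alice, Carol, Ivan, Karl, Pia.
Distance 2: Bob, Omar — contains Bob.

2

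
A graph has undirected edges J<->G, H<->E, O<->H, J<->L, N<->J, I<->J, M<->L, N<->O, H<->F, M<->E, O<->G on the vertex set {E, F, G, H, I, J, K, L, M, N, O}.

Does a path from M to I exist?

Explore from M.
Distance 1: reach E, L.
Distance 2: reach H, J.
Distance 3: reach F, G, I, N, O.
Found I.

Yes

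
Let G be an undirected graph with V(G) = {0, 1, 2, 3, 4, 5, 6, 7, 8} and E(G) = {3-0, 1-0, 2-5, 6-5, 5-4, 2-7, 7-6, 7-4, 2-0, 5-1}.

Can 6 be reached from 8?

No

8 has no edges, so nothing is reachable from it.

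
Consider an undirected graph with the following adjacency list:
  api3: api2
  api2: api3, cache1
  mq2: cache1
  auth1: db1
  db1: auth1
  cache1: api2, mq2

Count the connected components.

2

From api2: component {api2, api3, cache1, mq2}.
From auth1: component {auth1, db1}.
That's 2 components.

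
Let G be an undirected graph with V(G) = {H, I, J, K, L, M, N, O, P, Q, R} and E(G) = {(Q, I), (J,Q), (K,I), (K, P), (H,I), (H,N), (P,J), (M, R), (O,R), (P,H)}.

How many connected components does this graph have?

From H: component {H, I, J, K, N, P, Q}.
From L: component {L}.
From M: component {M, O, R}.
That's 3 components.

3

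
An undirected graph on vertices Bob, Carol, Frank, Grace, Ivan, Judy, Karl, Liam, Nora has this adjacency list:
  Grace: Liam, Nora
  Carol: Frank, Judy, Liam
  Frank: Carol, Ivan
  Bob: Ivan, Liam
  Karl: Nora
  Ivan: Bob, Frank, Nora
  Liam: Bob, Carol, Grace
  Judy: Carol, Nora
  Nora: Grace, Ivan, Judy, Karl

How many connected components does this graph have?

From Bob: component {Bob, Carol, Frank, Grace, Ivan, Judy, Karl, Liam, Nora}.
That's 1 component.

1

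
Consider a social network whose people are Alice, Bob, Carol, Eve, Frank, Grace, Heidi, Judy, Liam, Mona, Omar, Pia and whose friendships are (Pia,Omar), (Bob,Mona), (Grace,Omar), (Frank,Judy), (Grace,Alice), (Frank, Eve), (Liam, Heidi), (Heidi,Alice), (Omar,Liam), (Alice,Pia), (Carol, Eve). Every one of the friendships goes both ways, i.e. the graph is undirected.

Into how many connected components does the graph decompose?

From Alice: component {Alice, Grace, Heidi, Liam, Omar, Pia}.
From Bob: component {Bob, Mona}.
From Carol: component {Carol, Eve, Frank, Judy}.
That's 3 components.

3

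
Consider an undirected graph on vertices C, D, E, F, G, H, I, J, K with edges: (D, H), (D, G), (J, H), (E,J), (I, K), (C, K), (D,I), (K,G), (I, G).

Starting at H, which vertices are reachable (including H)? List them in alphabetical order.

C, D, E, G, H, I, J, K

Start at H.
Its neighbours: D, J.
Then their neighbours: E, G, I.
Then next layer: K.
Then next layer: C.
Nothing further is reachable.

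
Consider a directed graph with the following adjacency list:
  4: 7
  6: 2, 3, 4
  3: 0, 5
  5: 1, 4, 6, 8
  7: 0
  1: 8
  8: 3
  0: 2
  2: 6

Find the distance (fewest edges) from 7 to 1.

6

Distance 0: 7.
Distance 1: 0.
Distance 2: 2.
Distance 3: 6.
Distance 4: 3, 4.
Distance 5: 5.
Distance 6: 1, 8 — contains 1.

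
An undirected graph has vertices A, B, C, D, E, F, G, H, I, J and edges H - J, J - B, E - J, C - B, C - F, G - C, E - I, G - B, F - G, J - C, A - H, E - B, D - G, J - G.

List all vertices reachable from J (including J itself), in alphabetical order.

Start at J.
Its neighbours: B, C, E, G, H.
Then their neighbours: A, D, F, I.
Every vertex is now reached.

A, B, C, D, E, F, G, H, I, J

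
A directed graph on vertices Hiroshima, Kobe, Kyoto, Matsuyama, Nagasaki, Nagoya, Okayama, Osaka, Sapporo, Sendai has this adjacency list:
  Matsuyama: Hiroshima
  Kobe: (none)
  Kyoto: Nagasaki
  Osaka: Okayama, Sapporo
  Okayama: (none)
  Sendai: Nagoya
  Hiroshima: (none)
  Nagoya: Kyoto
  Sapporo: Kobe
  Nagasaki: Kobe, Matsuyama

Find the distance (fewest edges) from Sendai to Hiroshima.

5

Distance 0: Sendai.
Distance 1: Nagoya.
Distance 2: Kyoto.
Distance 3: Nagasaki.
Distance 4: Kobe, Matsuyama.
Distance 5: Hiroshima — contains Hiroshima.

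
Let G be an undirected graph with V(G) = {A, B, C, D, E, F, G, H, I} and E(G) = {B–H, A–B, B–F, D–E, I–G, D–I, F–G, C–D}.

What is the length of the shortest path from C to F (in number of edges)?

Distance 0: C.
Distance 1: D.
Distance 2: E, I.
Distance 3: G.
Distance 4: F — contains F.

4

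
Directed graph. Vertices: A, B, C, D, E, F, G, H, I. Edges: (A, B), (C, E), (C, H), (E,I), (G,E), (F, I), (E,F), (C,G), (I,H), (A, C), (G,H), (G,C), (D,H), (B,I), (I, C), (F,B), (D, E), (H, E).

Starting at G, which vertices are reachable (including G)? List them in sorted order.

B, C, E, F, G, H, I

Start at G.
Its neighbours: C, E, H.
Then their neighbours: F, I.
Then next layer: B.
Nothing further is reachable.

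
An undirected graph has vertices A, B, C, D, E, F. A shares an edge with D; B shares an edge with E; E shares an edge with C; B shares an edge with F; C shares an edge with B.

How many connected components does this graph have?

2

From A: component {A, D}.
From B: component {B, C, E, F}.
That's 2 components.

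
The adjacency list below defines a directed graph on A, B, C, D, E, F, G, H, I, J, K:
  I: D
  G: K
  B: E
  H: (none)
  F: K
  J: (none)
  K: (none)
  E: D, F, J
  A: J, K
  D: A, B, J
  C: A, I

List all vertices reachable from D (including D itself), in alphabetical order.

A, B, D, E, F, J, K

Start at D.
Its neighbours: A, B, J.
Then their neighbours: E, K.
Then next layer: F.
Nothing further is reachable.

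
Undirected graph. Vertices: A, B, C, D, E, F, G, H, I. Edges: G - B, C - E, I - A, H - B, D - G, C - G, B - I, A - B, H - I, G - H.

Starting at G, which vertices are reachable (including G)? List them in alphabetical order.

A, B, C, D, E, G, H, I

Start at G.
Its neighbours: B, C, D, H.
Then their neighbours: A, E, I.
Nothing further is reachable.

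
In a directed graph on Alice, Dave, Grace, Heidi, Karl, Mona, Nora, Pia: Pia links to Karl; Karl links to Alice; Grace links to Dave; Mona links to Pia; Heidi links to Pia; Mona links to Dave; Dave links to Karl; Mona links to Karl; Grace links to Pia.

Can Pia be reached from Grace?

Yes

Explore from Grace.
Distance 1: reach Dave, Pia.
Found Pia.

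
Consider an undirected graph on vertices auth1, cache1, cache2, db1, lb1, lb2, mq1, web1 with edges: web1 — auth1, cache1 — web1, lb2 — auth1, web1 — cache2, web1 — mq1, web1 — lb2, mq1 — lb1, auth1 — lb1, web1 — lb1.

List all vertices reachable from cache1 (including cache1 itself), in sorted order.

auth1, cache1, cache2, lb1, lb2, mq1, web1

Start at cache1.
Its neighbours: web1.
Then their neighbours: auth1, cache2, lb1, lb2, mq1.
Nothing further is reachable.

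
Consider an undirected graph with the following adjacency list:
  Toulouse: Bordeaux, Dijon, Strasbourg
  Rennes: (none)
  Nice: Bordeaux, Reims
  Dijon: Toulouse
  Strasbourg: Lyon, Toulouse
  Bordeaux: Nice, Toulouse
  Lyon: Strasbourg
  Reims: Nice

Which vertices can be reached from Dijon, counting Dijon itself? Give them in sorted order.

Start at Dijon.
Its neighbours: Toulouse.
Then their neighbours: Bordeaux, Strasbourg.
Then next layer: Lyon, Nice.
Then next layer: Reims.
Nothing further is reachable.

Bordeaux, Dijon, Lyon, Nice, Reims, Strasbourg, Toulouse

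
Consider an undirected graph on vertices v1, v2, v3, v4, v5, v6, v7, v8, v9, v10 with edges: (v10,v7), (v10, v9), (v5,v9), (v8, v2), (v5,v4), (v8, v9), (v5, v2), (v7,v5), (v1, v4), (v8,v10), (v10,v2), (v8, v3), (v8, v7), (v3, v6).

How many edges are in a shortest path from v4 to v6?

Distance 0: v4.
Distance 1: v1, v5.
Distance 2: v2, v7, v9.
Distance 3: v8, v10.
Distance 4: v3.
Distance 5: v6 — contains v6.

5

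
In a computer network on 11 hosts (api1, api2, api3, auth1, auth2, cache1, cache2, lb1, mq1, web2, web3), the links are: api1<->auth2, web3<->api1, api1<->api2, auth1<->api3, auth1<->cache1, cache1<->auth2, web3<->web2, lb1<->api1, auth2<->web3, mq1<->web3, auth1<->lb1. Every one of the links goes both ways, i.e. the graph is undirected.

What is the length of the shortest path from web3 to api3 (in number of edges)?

Distance 0: web3.
Distance 1: api1, auth2, mq1, web2.
Distance 2: api2, cache1, lb1.
Distance 3: auth1.
Distance 4: api3 — contains api3.

4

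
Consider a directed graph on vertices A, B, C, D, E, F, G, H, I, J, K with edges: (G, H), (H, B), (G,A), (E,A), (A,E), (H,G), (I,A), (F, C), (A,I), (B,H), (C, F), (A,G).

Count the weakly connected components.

From A: component {A, B, E, G, H, I}.
From C: component {C, F}.
From D: component {D}.
From J: component {J}.
From K: component {K}.
That's 5 components.

5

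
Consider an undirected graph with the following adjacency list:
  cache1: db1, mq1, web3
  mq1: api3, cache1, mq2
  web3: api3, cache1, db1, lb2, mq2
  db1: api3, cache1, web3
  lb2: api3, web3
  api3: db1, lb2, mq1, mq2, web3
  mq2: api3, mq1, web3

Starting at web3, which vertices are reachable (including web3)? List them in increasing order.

Start at web3.
Its neighbours: api3, cache1, db1, lb2, mq2.
Then their neighbours: mq1.
Every vertex is now reached.

api3, cache1, db1, lb2, mq1, mq2, web3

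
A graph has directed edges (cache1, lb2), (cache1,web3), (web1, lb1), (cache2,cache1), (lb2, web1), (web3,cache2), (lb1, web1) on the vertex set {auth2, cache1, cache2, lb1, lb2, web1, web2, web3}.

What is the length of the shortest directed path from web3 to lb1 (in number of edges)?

Distance 0: web3.
Distance 1: cache2.
Distance 2: cache1.
Distance 3: lb2.
Distance 4: web1.
Distance 5: lb1 — contains lb1.

5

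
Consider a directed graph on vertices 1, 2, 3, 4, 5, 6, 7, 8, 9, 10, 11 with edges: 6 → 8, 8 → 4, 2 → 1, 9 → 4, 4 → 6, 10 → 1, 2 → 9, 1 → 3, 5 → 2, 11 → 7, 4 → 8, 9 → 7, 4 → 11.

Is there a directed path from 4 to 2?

Explore from 4.
Distance 1: reach 6, 8, 11.
Distance 2: reach 7.
The search from 4 is exhausted; no directed path reaches 2.

No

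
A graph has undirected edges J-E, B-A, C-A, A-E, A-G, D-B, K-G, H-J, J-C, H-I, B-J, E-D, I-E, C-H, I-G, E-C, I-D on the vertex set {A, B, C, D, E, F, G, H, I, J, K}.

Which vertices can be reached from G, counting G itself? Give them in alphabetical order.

A, B, C, D, E, G, H, I, J, K

Start at G.
Its neighbours: A, I, K.
Then their neighbours: B, C, D, E, H.
Then next layer: J.
Nothing further is reachable.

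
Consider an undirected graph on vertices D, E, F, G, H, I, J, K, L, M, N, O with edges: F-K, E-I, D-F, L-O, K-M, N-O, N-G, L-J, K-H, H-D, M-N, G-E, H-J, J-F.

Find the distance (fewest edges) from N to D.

Distance 0: N.
Distance 1: G, M, O.
Distance 2: E, K, L.
Distance 3: F, H, I, J.
Distance 4: D — contains D.

4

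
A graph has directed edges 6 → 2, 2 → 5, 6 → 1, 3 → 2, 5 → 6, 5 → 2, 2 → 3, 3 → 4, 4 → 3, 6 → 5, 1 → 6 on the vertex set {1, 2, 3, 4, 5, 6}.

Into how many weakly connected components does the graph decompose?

1

From 1: component {1, 2, 3, 4, 5, 6}.
That's 1 component.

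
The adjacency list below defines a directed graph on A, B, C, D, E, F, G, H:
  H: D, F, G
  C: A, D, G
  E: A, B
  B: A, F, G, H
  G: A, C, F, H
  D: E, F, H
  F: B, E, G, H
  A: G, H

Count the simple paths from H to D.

H→D
H→F→B→A→G→C→D
H→F→B→G→C→D
H→F→E→A→G→C→D
H→F→E→B→A→G→C→D
H→F→E→B→G→C→D
H→F→G→C→D
H→G→C→D

8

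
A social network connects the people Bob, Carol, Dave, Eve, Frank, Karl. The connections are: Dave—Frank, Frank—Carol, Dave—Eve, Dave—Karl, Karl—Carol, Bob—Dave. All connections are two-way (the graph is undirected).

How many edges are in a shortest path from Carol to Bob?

3

Distance 0: Carol.
Distance 1: Frank, Karl.
Distance 2: Dave.
Distance 3: Bob, Eve — contains Bob.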